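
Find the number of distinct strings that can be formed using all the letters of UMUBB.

30

The 5 letters of UMUBB have repeats: B appearing twice and U appearing twice.
The number of distinct arrangements is 5!/(2!·2!) = 120/4 = 30.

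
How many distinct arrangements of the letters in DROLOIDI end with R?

630

With the last slot taken by R, it remains to arrange the other 7 letters (DOLOIDI).
Those 7 letters have D appearing twice, I appearing twice, and O appearing twice, giving (7)!/(2!·2!·2!) = 630.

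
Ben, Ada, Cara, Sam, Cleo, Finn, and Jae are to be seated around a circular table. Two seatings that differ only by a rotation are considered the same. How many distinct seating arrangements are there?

720

Seat Ben anywhere (absorbing the rotational symmetry), then permute the other 6: (6)! = 720.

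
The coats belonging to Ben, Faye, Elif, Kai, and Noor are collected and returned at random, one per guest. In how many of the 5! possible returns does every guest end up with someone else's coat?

This is the derangement count D_5: permutations of 5 items with no fixed point.
By inclusion–exclusion this is Σ_{j=0}^{5} (−1)^j C(5,j)·(5−j)!.
Computing: 120 − 120 + 60 − 20 + 5 − 1 = 44.

44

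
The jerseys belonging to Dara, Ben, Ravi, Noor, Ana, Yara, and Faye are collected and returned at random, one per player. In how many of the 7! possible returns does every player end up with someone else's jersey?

1854

Count assignments avoiding every fixed point. For any j of the 7 players fixed to their old jersey, the other 7−j can be arranged in (7−j)! ways.
By inclusion–exclusion this is Σ_{j=0}^{7} (−1)^j C(7,j)·(7−j)!.
Computing: 5040 − 5040 + 2520 − 840 + 210 − 42 + 7 − 1 = 1854.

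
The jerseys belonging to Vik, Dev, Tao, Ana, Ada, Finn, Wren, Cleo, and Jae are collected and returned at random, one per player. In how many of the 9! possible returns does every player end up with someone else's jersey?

Let Aᵢ be the assignments in which player i gets their old jersey. We want the size of the complement of A₁∪…∪A_9.
By inclusion–exclusion this is Σ_{j=0}^{9} (−1)^j C(9,j)·(9−j)!.
Computing: 362880 − 362880 + 181440 − 60480 + 15120 − 3024 + 504 − 72 + 9 − 1 = 133496.

133496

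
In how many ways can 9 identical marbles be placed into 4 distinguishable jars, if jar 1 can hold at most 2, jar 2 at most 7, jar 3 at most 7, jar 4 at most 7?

124

By stars and bars, unrestricted non-negative solutions to x_1+…+x_4 = 9 number C(9+3,3) = 220.
Subtract solutions that violate a single cap (substitute x_i' = x_i − (cap_i+1)): x_1 ≥ 3 gives C(9,3) = 84; x_2 ≥ 8 gives C(4,3) = 4; x_3 ≥ 8 gives C(4,3) = 4; x_4 ≥ 8 gives C(4,3) = 4. Together 96.
No two caps can be exceeded simultaneously, so the pair terms are all 0.
By inclusion–exclusion the count is 220 − 96 + 0 = 124.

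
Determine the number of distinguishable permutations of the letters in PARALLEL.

3360

Letter multiplicities in PARALLEL: A×2, E×1, L×3, P×1, R×1.
So there are 8! / (3!·2!) = 3360 distinguishable arrangements.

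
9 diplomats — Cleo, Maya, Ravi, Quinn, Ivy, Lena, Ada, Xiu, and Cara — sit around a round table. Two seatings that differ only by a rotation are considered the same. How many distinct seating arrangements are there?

40320

Fix one person's seat to break rotational symmetry; the remaining 8 people can be arranged in (8)! = 40320 ways.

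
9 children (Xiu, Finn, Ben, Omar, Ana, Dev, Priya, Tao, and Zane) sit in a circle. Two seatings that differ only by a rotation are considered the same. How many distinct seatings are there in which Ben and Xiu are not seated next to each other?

30240

All circular seatings of 9 people number (8)! = 40320.
Those with Ben next to Xiu: fuse the pair into one unit and seat 8 units around a circle — 2·(7)! = 10080.
Subtracting, 40320 − 10080 = 30240.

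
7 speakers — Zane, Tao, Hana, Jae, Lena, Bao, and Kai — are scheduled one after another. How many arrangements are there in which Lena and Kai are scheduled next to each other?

1440

Treat {Lena, Kai} as a single unit. There are 6 units to order, and the pair itself can be ordered 2 ways.
So the count is 2·(6)! = 1440.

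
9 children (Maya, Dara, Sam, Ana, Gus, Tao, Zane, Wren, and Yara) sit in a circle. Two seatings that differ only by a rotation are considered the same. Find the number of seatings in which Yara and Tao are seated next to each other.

10080

Treat {Yara, Tao} as one unit (2 internal orders) and seat the resulting 8 units around the table: (7)! circular arrangements.
So 2 × (7)! = 2 × 5040 = 10080.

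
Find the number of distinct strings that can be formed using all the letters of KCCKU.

30

KCCKU has 5 letters with C appearing twice and K appearing twice.
Dividing 5! = 120 by 2!·2! = 4 for the repeated letters gives 30.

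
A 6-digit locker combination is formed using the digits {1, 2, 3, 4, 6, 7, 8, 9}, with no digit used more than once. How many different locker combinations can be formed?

Choose and order 6 of the 8 symbols: the first digit has 8 options, the next 7, and so on down to 3.
That product is 8 × 7 × 6 × 5 × 4 × 3 = 20160.

20160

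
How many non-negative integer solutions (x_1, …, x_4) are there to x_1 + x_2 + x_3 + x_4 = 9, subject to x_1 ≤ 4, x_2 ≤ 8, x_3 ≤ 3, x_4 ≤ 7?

125

Ignoring the caps, the number of non-negative solutions to x_1+…+x_4 = 9 is C(12,3) = 220.
Subtract solutions that violate a single cap (substitute x_i' = x_i − (cap_i+1)): x_1 ≥ 5 gives C(7,3) = 35; x_2 ≥ 9 gives C(3,3) = 1; x_3 ≥ 4 gives C(8,3) = 56; x_4 ≥ 8 gives C(4,3) = 4. Together 96.
Add back pairs where two caps are both exceeded: 0 + 1 + 0 + 0 + 0 + 0 = 1.
By inclusion–exclusion the count is 220 − 96 + 1 = 125.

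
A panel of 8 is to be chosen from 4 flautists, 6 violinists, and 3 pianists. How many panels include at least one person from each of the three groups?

1233

Total 8-person selections from all 13: C(13,8) = 1287.
Subtract selections that omit an entire group: no flautists → C(9,8) = 9; no violinists → C(7,8) = 0; no pianists → C(10,8) = 45.
Add back selections omitting two groups (i.e. drawn from a single group): C(4,8) + C(6,8) + C(3,8) = 0.
By inclusion–exclusion: 1287 − 54 + 0 = 1233.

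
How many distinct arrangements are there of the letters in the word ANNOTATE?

5040

Letter multiplicities in ANNOTATE: A×2, E×1, N×2, O×1, T×2.
Dividing 8! = 40320 by 2!·2!·2! = 8 for the repeated letters gives 5040.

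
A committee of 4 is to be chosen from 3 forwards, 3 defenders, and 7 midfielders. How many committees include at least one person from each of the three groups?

Unrestricted: C(13,4) = 715 ways to pick any 4 of the 13.
Subtract selections that omit an entire group: no forwards → C(10,4) = 210; no defenders → C(10,4) = 210; no midfielders → C(6,4) = 15.
Add back selections omitting two groups (i.e. drawn from a single group): C(3,4) + C(3,4) + C(7,4) = 35.
By inclusion–exclusion: 715 − 435 + 35 = 315.

315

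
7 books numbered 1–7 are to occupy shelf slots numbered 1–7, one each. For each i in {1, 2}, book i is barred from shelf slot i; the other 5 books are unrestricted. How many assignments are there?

3720

Let Aᵢ (for i ∈ {1, 2}) be the placements that put book i in its forbidden shelf slot. Any j of these fix j positions, leaving (7−j)! ways to fill the rest, and there are C(2,j) ways to pick which j.
By inclusion–exclusion, the number of valid placements is Σ_{j=0}^{2} (−1)^j C(2,j)·(7−j)!.
Computing: 5040 − 1440 + 120 = 3720.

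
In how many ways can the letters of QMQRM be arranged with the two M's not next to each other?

There are 5!/(2!·2!) = 30 arrangements of QMQRM in total.
If the two M's are adjacent, glue them into one block, leaving 4 items to arrange: (4)!/(2!) = 12 ways.
Subtracting, 30 − 12 = 18 arrangements keep the M's apart.

18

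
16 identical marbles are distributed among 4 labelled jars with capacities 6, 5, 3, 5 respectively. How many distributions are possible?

By stars and bars, unrestricted non-negative solutions to x_1+…+x_4 = 16 number C(16+3,3) = 969.
Subtract solutions that violate a single cap (substitute x_i' = x_i − (cap_i+1)): x_1 ≥ 7 gives C(12,3) = 220; x_2 ≥ 6 gives C(13,3) = 286; x_3 ≥ 4 gives C(15,3) = 455; x_4 ≥ 6 gives C(13,3) = 286. Together 1247.
Add back pairs where two caps are both exceeded: 20 + 56 + 20 + 84 + 35 + 84 = 299.
Subtract triples: 0 + 0 + 0 + 1 = 1.
By inclusion–exclusion the count is 969 − 1247 + 299 − 1 = 20.

20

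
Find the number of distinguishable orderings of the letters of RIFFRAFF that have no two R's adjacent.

There are 8!/(4!·2!) = 840 arrangements of RIFFRAFF in total.
If the two R's are adjacent, glue them into one block, leaving 7 items to arrange: (7)!/(4!) = 210 ways.
Hence 840 − 210 = 630.

630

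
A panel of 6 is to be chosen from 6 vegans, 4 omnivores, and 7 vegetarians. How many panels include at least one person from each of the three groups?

9996

Unrestricted: C(17,6) = 12376 ways to pick any 6 of the 17.
Selections missing a whole group: no vegans → C(11,6) = 462; no omnivores → C(13,6) = 1716; no vegetarians → C(10,6) = 210.
Add back selections omitting two groups (i.e. drawn from a single group): C(6,6) + C(4,6) + C(7,6) = 8.
By inclusion–exclusion: 12376 − 2388 + 8 = 9996.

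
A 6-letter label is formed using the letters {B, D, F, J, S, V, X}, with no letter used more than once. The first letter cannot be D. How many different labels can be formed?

4320

The first letter has 7−1 = 6 choices (anything except D).
The remaining 5 letters are filled from the other 6 symbols without repetition: 6 × 5 × 4 × 3 × 2 = 720.
Total: 6 × 720 = 4320.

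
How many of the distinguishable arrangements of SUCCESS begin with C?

120

Fix C in the first position and arrange the remaining 6 letters.
Those 6 letters have S appearing 3 times, giving (6)!/(3!) = 120.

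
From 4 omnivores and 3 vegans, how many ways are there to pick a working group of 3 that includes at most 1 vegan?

22

Split by how many vegans are chosen (0 through 1).
Sum: C(3,0)·C(4,3) + C(3,1)·C(4,2) = 4 + 18 = 22.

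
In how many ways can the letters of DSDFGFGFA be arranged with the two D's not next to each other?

11760

There are 9!/(3!·2!·2!) = 15120 arrangements of DSDFGFGFA in total.
If the two D's are adjacent, glue them into one block, leaving 8 items to arrange: (8)!/(3!·2!) = 3360 ways.
Hence 15120 − 3360 = 11760.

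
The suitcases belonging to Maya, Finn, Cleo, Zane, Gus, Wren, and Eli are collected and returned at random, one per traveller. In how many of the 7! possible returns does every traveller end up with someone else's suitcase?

1854

Let Aᵢ be the assignments in which traveller i gets their own suitcase. We want the size of the complement of A₁∪…∪A_7.
By inclusion–exclusion this is Σ_{j=0}^{7} (−1)^j C(7,j)·(7−j)!.
Computing: 5040 − 5040 + 2520 − 840 + 210 − 42 + 7 − 1 = 1854.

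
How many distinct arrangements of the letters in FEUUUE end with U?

Fix U in the last position and arrange the remaining 5 letters.
Those 5 letters have E appearing twice and U appearing twice, giving (5)!/(2!·2!) = 30.

30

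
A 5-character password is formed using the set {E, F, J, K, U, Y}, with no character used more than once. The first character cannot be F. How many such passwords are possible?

The first character has 6−1 = 5 choices (anything except F).
The remaining 4 characters are filled from the other 5 symbols without repetition: 5 × 4 × 3 × 2 = 120.
Total: 5 × 120 = 600.

600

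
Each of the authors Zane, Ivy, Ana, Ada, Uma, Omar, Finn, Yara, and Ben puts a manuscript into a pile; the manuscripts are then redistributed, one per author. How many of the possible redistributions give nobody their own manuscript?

133496

Let Aᵢ be the assignments in which author i gets their own manuscript. We want the size of the complement of A₁∪…∪A_9.
By inclusion–exclusion this is Σ_{j=0}^{9} (−1)^j C(9,j)·(9−j)!.
Computing: 362880 − 362880 + 181440 − 60480 + 15120 − 3024 + 504 − 72 + 9 − 1 = 133496.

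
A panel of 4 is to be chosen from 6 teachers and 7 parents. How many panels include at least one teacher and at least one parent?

665

Unrestricted: C(13,4) = 715 ways to pick any 4 of the 13.
Selections missing a whole group: no teachers → C(7,4) = 35; no parents → C(6,4) = 15.
Both groups omitted at once is impossible, so 715 − 50 = 665.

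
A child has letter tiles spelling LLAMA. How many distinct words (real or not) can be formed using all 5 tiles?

30

LLAMA has 5 letters with A appearing twice and L appearing twice.
The number of distinct arrangements is 5!/(2!·2!) = 120/4 = 30.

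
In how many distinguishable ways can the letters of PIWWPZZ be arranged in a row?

630

Letter multiplicities in PIWWPZZ: I×1, P×2, W×2, Z×2.
So there are 7! / (2!·2!·2!) = 630 distinguishable arrangements.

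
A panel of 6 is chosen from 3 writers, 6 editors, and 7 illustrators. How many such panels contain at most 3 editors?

7272

Split by how many editors are chosen (0 through 3).
Sum: C(6,0)·C(10,6) + C(6,1)·C(10,5) + C(6,2)·C(10,4) + C(6,3)·C(10,3) = 210 + 1512 + 3150 + 2400 = 7272.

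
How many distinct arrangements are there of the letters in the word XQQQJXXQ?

280

XQQQJXXQ has 8 letters with Q appearing 4 times and X appearing 3 times.
So there are 8! / (4!·3!) = 280 distinguishable arrangements.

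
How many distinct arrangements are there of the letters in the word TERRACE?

1260

Letter multiplicities in TERRACE: A×1, C×1, E×2, R×2, T×1.
Dividing 7! = 5040 by 2!·2! = 4 for the repeated letters gives 1260.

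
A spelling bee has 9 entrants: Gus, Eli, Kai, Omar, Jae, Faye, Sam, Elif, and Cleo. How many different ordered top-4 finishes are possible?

3024

There are 9 choices for 1st place, 8 for 2nd, and so on down to 6 for position 4.
That gives 9 × 8 × 7 × 6 = 3024.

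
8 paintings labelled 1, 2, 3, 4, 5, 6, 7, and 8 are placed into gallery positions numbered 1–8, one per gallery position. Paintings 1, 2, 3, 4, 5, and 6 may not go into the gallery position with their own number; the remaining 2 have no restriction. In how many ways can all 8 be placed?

18806

Let Aᵢ (for 1 ≤ i ≤ 6) be the placements that put painting i in its forbidden gallery position. Any j of these fix j positions, leaving (8−j)! ways to fill the rest, and there are C(6,j) ways to pick which j.
By inclusion–exclusion, the number of valid placements is Σ_{j=0}^{6} (−1)^j C(6,j)·(8−j)!.
Computing: 40320 − 30240 + 10800 − 2400 + 360 − 36 + 2 = 18806.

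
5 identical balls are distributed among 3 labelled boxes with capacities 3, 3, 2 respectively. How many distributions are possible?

Without the upper bounds there are C(7,2) = 21 ways to split 5 among 3 boxes.
Subtract solutions that violate a single cap (substitute x_i' = x_i − (cap_i+1)): x_1 ≥ 4 gives C(3,2) = 3; x_2 ≥ 4 gives C(3,2) = 3; x_3 ≥ 3 gives C(4,2) = 6. Together 12.
No two caps can be exceeded simultaneously, so the pair terms are all 0.
By inclusion–exclusion the count is 21 − 12 + 0 = 9.

9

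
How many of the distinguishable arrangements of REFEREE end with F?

Fix F in the last position and arrange the remaining 6 letters.
Those 6 letters have E appearing 4 times and R appearing twice, giving (6)!/(4!·2!) = 15.

15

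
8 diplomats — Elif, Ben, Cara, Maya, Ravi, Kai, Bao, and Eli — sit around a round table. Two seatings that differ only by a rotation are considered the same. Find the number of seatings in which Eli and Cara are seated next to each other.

1440

Glue Eli and Cara into a block (2 internal orders). Seating 7 units around a circle gives (6)! arrangements.
So 2 × (6)! = 2 × 720 = 1440.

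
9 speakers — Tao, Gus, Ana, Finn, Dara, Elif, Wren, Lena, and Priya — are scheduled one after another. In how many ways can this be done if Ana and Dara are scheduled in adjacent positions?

80640

Treat {Ana, Dara} as a single unit. There are 8 units to order, and the pair itself can be ordered 2 ways.
That gives 2 × 8! = 2 × 40320 = 80640.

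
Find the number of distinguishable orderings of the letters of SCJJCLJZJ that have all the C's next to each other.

Treat the 2 copies of C as a single block. The multiset to arrange is then {CC, J, J, J, J, L, S, Z}, 8 items in all.
That gives (8)!/(4!) = 1680 arrangements.

1680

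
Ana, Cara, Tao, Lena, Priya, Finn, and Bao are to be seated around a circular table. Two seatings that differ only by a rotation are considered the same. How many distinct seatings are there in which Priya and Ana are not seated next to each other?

Without the restriction there are (6)! = 720 seatings.
Those with Priya next to Ana: fuse the pair into one unit and seat 6 units around a circle — 2·(5)! = 240.
Subtracting, 720 − 240 = 480.

480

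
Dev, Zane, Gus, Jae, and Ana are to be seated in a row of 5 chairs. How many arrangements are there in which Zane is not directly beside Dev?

72

There are 5! = 120 arrangements in all. If Zane and Dev are adjacent, merging them into one block gives 2·(4)! = 48 arrangements.
Complementary counting: 120 − 48 = 72.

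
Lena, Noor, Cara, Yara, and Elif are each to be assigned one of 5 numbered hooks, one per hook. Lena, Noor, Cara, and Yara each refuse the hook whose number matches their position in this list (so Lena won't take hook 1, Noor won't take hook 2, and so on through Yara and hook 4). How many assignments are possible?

53

Let Aᵢ (for 1 ≤ i ≤ 4) be the placements that put person i in their forbidden hook. Any j of these fix j positions, leaving (5−j)! ways to fill the rest, and there are C(4,j) ways to pick which j.
By inclusion–exclusion, the number of valid placements is Σ_{j=0}^{4} (−1)^j C(4,j)·(5−j)!.
Computing: 120 − 96 + 36 − 8 + 1 = 53.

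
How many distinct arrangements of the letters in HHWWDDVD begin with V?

Fix V in the first position and arrange the remaining 7 letters.
Those 7 letters have D appearing 3 times, H appearing twice, and W appearing twice, giving (7)!/(3!·2!·2!) = 210.

210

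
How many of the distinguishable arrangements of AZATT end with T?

12

Fix T in the last position and arrange the remaining 4 letters.
Those 4 letters have A appearing twice, giving (4)!/(2!) = 12.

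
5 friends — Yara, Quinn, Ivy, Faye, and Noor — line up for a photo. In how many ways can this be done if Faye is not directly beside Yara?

Of the 5! = 120 arrangements, those with Faye and Yara adjacent number 2 × 4! = 48 (treat the pair as a block with 2 internal orders).
So 120 − 48 = 72 arrangements keep them apart.

72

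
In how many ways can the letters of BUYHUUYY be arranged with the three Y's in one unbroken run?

Treat the 3 copies of Y as a single block. The multiset to arrange is then {YYY, B, H, U, U, U}, 6 items in all.
That gives (6)!/(3!) = 120 arrangements.

120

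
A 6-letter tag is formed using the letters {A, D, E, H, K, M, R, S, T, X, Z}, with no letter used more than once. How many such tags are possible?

332640

Choose and order 6 of the 11 symbols: the first letter has 11 options, the next 10, and so on down to 6.
That product is 11 × 10 × 9 × 8 × 7 × 6 = 332640.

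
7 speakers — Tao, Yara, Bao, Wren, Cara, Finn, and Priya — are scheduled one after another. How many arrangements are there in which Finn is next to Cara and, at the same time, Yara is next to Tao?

Treat {Finn,Cara} as one block (2 orders) and {Yara,Tao} as another (2 orders).
That leaves 5 units to arrange: 2 × 2 × 5! = 4 × 120 = 480.

480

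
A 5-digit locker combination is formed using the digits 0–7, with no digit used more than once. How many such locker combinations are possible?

This is a permutation of 5 out of 8: P(8,5) = 8!/3!.
That product is 8 × 7 × 6 × 5 × 4 = 6720.

6720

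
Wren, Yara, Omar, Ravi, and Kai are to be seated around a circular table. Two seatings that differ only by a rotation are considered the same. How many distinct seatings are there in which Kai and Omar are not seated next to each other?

Without the restriction there are (4)! = 24 seatings.
Seatings with Kai beside Omar: treat them as a block with 2 internal orders, giving 2 × (3)! = 12.
Subtracting, 24 − 12 = 12.

12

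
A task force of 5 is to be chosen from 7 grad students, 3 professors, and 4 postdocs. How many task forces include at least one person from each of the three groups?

1288

With no constraint there are C(14,5) = 2002 possible selections.
Subtract selections that omit an entire group: no grad students → C(7,5) = 21; no professors → C(11,5) = 462; no postdocs → C(10,5) = 252.
Add back selections omitting two groups (i.e. drawn from a single group): C(7,5) + C(3,5) + C(4,5) = 21.
By inclusion–exclusion: 2002 − 735 + 21 = 1288.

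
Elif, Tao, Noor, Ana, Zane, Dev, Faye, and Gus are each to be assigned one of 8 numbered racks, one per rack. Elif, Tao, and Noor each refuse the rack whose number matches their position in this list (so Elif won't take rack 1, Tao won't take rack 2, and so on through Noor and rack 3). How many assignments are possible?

27240

Let Aᵢ (for i ∈ {1, 2, 3}) be the placements that put person i in their forbidden rack. Any j of these fix j positions, leaving (8−j)! ways to fill the rest, and there are C(3,j) ways to pick which j.
By inclusion–exclusion, the number of valid placements is Σ_{j=0}^{3} (−1)^j C(3,j)·(8−j)!.
Computing: 40320 − 15120 + 2160 − 120 = 27240.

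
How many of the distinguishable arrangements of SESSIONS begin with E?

210

With the first slot taken by E, it remains to arrange the other 7 letters (SSSIONS).
Those 7 letters have S appearing 4 times, giving (7)!/(4!) = 210.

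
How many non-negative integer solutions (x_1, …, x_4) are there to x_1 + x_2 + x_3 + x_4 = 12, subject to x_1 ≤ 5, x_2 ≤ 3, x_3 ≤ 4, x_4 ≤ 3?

By stars and bars, unrestricted non-negative solutions to x_1+…+x_4 = 12 number C(12+3,3) = 455.
Subtract solutions that violate a single cap (substitute x_i' = x_i − (cap_i+1)): x_1 ≥ 6 gives C(9,3) = 84; x_2 ≥ 4 gives C(11,3) = 165; x_3 ≥ 5 gives C(10,3) = 120; x_4 ≥ 4 gives C(11,3) = 165. Together 534.
Add back pairs where two caps are both exceeded: 10 + 4 + 10 + 20 + 35 + 20 = 99.
By inclusion–exclusion the count is 455 − 534 + 99 = 20.

20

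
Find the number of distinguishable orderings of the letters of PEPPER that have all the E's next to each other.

20

Treat the 2 copies of E as a single block. The multiset to arrange is then {EE, P, P, P, R}, 5 items in all.
That gives (5)!/(3!) = 20 arrangements.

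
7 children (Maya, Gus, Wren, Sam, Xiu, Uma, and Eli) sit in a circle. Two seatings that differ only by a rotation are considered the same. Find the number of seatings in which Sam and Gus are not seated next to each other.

480

Without the restriction there are (6)! = 720 seatings.
Those with Sam next to Gus: fuse the pair into one unit and seat 6 units around a circle — 2·(5)! = 240.
Subtracting, 720 − 240 = 480.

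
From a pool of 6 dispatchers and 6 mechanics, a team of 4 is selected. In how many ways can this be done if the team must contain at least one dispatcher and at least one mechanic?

Unrestricted: C(12,4) = 495 ways to pick any 4 of the 12.
Subtract selections that omit an entire group: no dispatchers → C(6,4) = 15; no mechanics → C(6,4) = 15.
Both groups omitted at once is impossible, so 495 − 30 = 465.

465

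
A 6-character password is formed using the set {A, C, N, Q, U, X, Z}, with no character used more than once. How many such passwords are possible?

5040

With no repetition, fill the 6 characters in order: 7 choices, then 6, down to 2.
7 × 6 × 5 × 4 × 3 × 2 = 5040.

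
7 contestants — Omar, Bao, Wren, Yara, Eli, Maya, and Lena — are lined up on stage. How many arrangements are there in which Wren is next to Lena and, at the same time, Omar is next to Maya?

480

Treat {Wren,Lena} as one block (2 orders) and {Omar,Maya} as another (2 orders).
That leaves 5 units to arrange: 2 × 2 × 5! = 4 × 120 = 480.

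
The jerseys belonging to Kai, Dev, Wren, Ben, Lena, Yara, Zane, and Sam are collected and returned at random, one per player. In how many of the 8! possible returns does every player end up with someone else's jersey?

Let Aᵢ be the assignments in which player i gets their old jersey. We want the size of the complement of A₁∪…∪A_8.
By inclusion–exclusion this is Σ_{j=0}^{8} (−1)^j C(8,j)·(8−j)!.
Computing: 40320 − 40320 + 20160 − 6720 + 1680 − 336 + 56 − 8 + 1 = 14833.

14833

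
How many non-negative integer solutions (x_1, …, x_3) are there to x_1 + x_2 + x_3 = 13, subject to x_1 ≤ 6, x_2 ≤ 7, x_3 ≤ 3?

10

By stars and bars, unrestricted non-negative solutions to x_1+…+x_3 = 13 number C(13+2,2) = 105.
Subtract solutions that violate a single cap (substitute x_i' = x_i − (cap_i+1)): x_1 ≥ 7 gives C(8,2) = 28; x_2 ≥ 8 gives C(7,2) = 21; x_3 ≥ 4 gives C(11,2) = 55. Together 104.
Add back pairs where two caps are both exceeded: 0 + 6 + 3 = 9.
By inclusion–exclusion the count is 105 − 104 + 9 = 10.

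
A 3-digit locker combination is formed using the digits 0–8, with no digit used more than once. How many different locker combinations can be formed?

With no repetition, fill the 3 digits in order: 9 choices, then 8, down to 7.
9 × 8 × 7 = 504.

504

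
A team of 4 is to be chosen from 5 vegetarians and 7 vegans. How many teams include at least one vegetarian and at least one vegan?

With no constraint there are C(12,4) = 495 possible selections.
Subtract selections that omit an entire group: no vegetarians → C(7,4) = 35; no vegans → C(5,4) = 5.
Both groups omitted at once is impossible, so 495 − 40 = 455.

455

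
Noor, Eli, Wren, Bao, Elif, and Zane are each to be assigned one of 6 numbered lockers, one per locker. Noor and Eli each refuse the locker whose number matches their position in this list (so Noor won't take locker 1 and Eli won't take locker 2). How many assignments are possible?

Let Aᵢ (for i ∈ {1, 2}) be the placements that put person i in their forbidden locker. Any j of these fix j positions, leaving (6−j)! ways to fill the rest, and there are C(2,j) ways to pick which j.
By inclusion–exclusion, the number of valid placements is Σ_{j=0}^{2} (−1)^j C(2,j)·(6−j)!.
Computing: 720 − 240 + 24 = 504.

504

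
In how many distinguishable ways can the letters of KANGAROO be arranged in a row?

10080

The 8 letters of KANGAROO have repeats: A appearing twice and O appearing twice.
So there are 8! / (2!·2!) = 10080 distinguishable arrangements.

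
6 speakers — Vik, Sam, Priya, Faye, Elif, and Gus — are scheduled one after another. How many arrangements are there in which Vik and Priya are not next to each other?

480

There are 6! = 720 arrangements in all. If Vik and Priya are adjacent, merging them into one block gives 2·(5)! = 240 arrangements.
Complementary counting: 720 − 240 = 480.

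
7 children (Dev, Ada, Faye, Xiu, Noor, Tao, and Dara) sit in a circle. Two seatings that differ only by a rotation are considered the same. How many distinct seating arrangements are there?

720

Around a circle, 7 distinct people have 7!/7 = (6)! = 720 rotationally distinct seatings.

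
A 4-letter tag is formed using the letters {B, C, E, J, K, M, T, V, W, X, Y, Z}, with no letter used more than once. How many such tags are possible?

This is a permutation of 4 out of 12: P(12,4) = 12!/8!.
12 × 11 × 10 × 9 = 11880.

11880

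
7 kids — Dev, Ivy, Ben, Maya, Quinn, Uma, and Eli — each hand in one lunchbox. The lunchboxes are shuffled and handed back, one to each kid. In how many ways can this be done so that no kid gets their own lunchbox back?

Let Aᵢ be the assignments in which kid i gets their own lunchbox. We want the size of the complement of A₁∪…∪A_7.
By inclusion–exclusion this is Σ_{j=0}^{7} (−1)^j C(7,j)·(7−j)!.
Computing: 5040 − 5040 + 2520 − 840 + 210 − 42 + 7 − 1 = 1854.

1854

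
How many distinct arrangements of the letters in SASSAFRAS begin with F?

With the first slot taken by F, it remains to arrange the other 8 letters (SASSARAS).
Those 8 letters have A appearing 3 times and S appearing 4 times, giving (8)!/(4!·3!) = 280.

280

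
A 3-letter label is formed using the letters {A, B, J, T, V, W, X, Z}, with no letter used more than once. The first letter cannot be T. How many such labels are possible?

The first letter has 8−1 = 7 choices (anything except T).
The remaining 2 letters are filled from the other 7 symbols without repetition: 7 × 6 = 42.
Total: 7 × 42 = 294.

294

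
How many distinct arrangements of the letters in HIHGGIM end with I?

With the last slot taken by I, it remains to arrange the other 6 letters (HHGGIM).
Those 6 letters have G appearing twice and H appearing twice, giving (6)!/(2!·2!) = 180.

180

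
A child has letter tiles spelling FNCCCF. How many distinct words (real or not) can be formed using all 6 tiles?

Letter multiplicities in FNCCCF: C×3, F×2, N×1.
The number of distinct arrangements is 6!/(3!·2!) = 720/12 = 60.

60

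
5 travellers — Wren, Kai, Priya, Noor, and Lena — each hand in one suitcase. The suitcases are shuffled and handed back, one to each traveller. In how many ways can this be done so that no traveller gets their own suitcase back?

44

This is the derangement count D_5: permutations of 5 items with no fixed point.
By inclusion–exclusion this is Σ_{j=0}^{5} (−1)^j C(5,j)·(5−j)!.
Computing: 120 − 120 + 60 − 20 + 5 − 1 = 44.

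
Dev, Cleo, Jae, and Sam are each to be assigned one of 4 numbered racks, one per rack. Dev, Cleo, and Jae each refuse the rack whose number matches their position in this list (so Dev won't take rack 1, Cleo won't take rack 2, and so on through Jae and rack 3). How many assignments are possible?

11

Let Aᵢ (for i ∈ {1, 2, 3}) be the placements that put person i in their forbidden rack. Any j of these fix j positions, leaving (4−j)! ways to fill the rest, and there are C(3,j) ways to pick which j.
By inclusion–exclusion, the number of valid placements is Σ_{j=0}^{3} (−1)^j C(3,j)·(4−j)!.
Computing: 24 − 18 + 6 − 1 = 11.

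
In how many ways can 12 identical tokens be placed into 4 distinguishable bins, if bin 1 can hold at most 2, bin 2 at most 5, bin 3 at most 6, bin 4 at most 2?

18

Without the upper bounds there are C(15,3) = 455 ways to split 12 among 4 bins.
Subtract solutions that violate a single cap (substitute x_i' = x_i − (cap_i+1)): x_1 ≥ 3 gives C(12,3) = 220; x_2 ≥ 6 gives C(9,3) = 84; x_3 ≥ 7 gives C(8,3) = 56; x_4 ≥ 3 gives C(12,3) = 220. Together 580.
Add back pairs where two caps are both exceeded: 20 + 10 + 84 + 0 + 20 + 10 = 144.
Subtract triples: 0 + 1 + 0 + 0 = 1.
By inclusion–exclusion the count is 455 − 580 + 144 − 1 = 18.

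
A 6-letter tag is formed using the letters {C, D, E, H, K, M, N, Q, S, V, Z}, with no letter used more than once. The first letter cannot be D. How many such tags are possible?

The first letter has 11−1 = 10 choices (anything except D).
The remaining 5 letters are filled from the other 10 symbols without repetition: 10 × 9 × 8 × 7 × 6 = 30240.
Total: 10 × 30240 = 302400.

302400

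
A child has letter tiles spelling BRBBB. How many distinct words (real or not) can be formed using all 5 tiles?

5

The 5 letters of BRBBB have repeats: B appearing 4 times.
So there are 5! / (4!) = 5 distinguishable arrangements.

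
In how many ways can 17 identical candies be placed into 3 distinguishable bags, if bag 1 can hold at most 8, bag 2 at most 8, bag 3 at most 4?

10

Ignoring the caps, the number of non-negative solutions to x_1+…+x_3 = 17 is C(19,2) = 171.
Subtract solutions that violate a single cap (substitute x_i' = x_i − (cap_i+1)): x_1 ≥ 9 gives C(10,2) = 45; x_2 ≥ 9 gives C(10,2) = 45; x_3 ≥ 5 gives C(14,2) = 91. Together 181.
Add back pairs where two caps are both exceeded: 0 + 10 + 10 = 20.
By inclusion–exclusion the count is 171 − 181 + 20 = 10.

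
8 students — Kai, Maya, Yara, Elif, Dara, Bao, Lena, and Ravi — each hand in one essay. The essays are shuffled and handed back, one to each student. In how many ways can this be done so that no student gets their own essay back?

Let Aᵢ be the assignments in which student i gets their own essay. We want the size of the complement of A₁∪…∪A_8.
By inclusion–exclusion this is Σ_{j=0}^{8} (−1)^j C(8,j)·(8−j)!.
Computing: 40320 − 40320 + 20160 − 6720 + 1680 − 336 + 56 − 8 + 1 = 14833.

14833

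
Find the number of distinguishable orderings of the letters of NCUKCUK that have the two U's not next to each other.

450

There are 7!/(2!·2!·2!) = 630 arrangements of NCUKCUK in total.
If the two U's are adjacent, glue them into one block, leaving 6 items to arrange: (6)!/(2!·2!) = 180 ways.
Subtracting, 630 − 180 = 450 arrangements keep the U's apart.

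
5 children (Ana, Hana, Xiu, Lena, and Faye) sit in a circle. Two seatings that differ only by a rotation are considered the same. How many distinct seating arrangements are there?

Fix one person's seat to break rotational symmetry; the remaining 4 people can be arranged in (4)! = 24 ways.

24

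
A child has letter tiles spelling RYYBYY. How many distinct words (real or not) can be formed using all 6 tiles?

30

RYYBYY has 6 letters with Y appearing 4 times.
The number of distinct arrangements is 6!/(4!) = 720/24 = 30.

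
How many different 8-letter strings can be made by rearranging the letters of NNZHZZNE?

1120

NNZHZZNE has 8 letters with N appearing 3 times and Z appearing 3 times.
So there are 8! / (3!·3!) = 1120 distinguishable arrangements.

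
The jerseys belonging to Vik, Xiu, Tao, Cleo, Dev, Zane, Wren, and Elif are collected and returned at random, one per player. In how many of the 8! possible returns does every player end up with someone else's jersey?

Count assignments avoiding every fixed point. For any j of the 8 players fixed to their old jersey, the other 8−j can be arranged in (8−j)! ways.
By inclusion–exclusion this is Σ_{j=0}^{8} (−1)^j C(8,j)·(8−j)!.
Computing: 40320 − 40320 + 20160 − 6720 + 1680 − 336 + 56 − 8 + 1 = 14833.

14833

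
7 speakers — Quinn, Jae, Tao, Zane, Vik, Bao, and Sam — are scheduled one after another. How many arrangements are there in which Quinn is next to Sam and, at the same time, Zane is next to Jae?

480

Treat {Quinn,Sam} as one block (2 orders) and {Zane,Jae} as another (2 orders).
That leaves 5 units to arrange: 2 × 2 × 5! = 4 × 120 = 480.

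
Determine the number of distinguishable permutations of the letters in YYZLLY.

60

The 6 letters of YYZLLY have repeats: L appearing twice and Y appearing 3 times.
So there are 6! / (3!·2!) = 60 distinguishable arrangements.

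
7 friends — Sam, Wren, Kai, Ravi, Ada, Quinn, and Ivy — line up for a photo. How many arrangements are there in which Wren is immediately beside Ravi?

Treat {Wren, Ravi} as a single unit. There are 6 units to order, and the pair itself can be ordered 2 ways.
So the count is 2·(6)! = 1440.

1440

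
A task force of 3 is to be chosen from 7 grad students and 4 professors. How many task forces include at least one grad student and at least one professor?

126

Total 3-person selections from all 11: C(11,3) = 165.
Subtract selections that omit an entire group: no grad students → C(4,3) = 4; no professors → C(7,3) = 35.
Both groups omitted at once is impossible, so 165 − 39 = 126.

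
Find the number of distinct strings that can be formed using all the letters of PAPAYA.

60

Letter multiplicities in PAPAYA: A×3, P×2, Y×1.
So there are 6! / (3!·2!) = 60 distinguishable arrangements.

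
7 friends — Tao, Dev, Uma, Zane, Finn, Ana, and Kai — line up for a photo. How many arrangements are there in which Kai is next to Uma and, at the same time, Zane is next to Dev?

Treat {Kai,Uma} as one block (2 orders) and {Zane,Dev} as another (2 orders).
That leaves 5 units to arrange: 2 × 2 × 5! = 4 × 120 = 480.

480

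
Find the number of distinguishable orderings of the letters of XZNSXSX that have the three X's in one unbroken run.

Treat the 3 copies of X as a single block. The multiset to arrange is then {XXX, N, S, S, Z}, 5 items in all.
That gives (5)!/(2!) = 60 arrangements.

60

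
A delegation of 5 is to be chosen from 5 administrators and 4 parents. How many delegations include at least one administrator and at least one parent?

With no constraint there are C(9,5) = 126 possible selections.
Subtract selections that omit an entire group: no administrators → C(4,5) = 0; no parents → C(5,5) = 1.
Both groups omitted at once is impossible, so 126 − 1 = 125.

125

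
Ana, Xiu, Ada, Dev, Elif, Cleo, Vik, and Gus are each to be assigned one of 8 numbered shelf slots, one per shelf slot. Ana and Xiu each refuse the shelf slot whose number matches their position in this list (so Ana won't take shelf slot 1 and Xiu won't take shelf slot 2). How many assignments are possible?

30960

Let Aᵢ (for i ∈ {1, 2}) be the placements that put person i in their forbidden shelf slot. Any j of these fix j positions, leaving (8−j)! ways to fill the rest, and there are C(2,j) ways to pick which j.
By inclusion–exclusion, the number of valid placements is Σ_{j=0}^{2} (−1)^j C(2,j)·(8−j)!.
Computing: 40320 − 10080 + 720 = 30960.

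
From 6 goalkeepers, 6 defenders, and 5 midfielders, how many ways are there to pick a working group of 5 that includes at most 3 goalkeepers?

6017

Split by how many goalkeepers are chosen (0 through 3).
Sum: C(6,0)·C(11,5) + C(6,1)·C(11,4) + C(6,2)·C(11,3) + C(6,3)·C(11,2) = 462 + 1980 + 2475 + 1100 = 6017.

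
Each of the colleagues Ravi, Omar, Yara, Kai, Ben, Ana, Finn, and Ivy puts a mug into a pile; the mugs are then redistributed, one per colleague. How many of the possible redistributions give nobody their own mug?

Let Aᵢ be the assignments in which colleague i gets their own mug. We want the size of the complement of A₁∪…∪A_8.
By inclusion–exclusion this is Σ_{j=0}^{8} (−1)^j C(8,j)·(8−j)!.
Computing: 40320 − 40320 + 20160 − 6720 + 1680 − 336 + 56 − 8 + 1 = 14833.

14833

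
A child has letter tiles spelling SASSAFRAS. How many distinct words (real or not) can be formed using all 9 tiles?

The 9 letters of SASSAFRAS have repeats: A appearing 3 times and S appearing 4 times.
So there are 9! / (4!·3!) = 2520 distinguishable arrangements.

2520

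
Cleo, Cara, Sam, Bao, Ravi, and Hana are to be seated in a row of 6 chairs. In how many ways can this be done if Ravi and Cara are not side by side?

There are 6! = 720 arrangements in all. If Ravi and Cara are adjacent, merging them into one block gives 2·(5)! = 240 arrangements.
So 720 − 240 = 480 arrangements keep them apart.

480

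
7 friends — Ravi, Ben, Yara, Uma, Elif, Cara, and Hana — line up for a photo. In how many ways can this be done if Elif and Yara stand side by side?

Glue Elif and Yara into one block (2 internal orders), leaving 6 units to arrange in a row.
So the count is 2·(6)! = 1440.

1440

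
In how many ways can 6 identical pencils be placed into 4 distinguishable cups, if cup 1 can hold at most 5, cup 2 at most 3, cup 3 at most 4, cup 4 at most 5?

Without the upper bounds there are C(9,3) = 84 ways to split 6 among 4 cups.
Subtract solutions that violate a single cap (substitute x_i' = x_i − (cap_i+1)): x_1 ≥ 6 gives C(3,3) = 1; x_2 ≥ 4 gives C(5,3) = 10; x_3 ≥ 5 gives C(4,3) = 4; x_4 ≥ 6 gives C(3,3) = 1. Together 16.
No two caps can be exceeded simultaneously, so the pair terms are all 0.
By inclusion–exclusion the count is 84 − 16 + 0 = 68.

68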